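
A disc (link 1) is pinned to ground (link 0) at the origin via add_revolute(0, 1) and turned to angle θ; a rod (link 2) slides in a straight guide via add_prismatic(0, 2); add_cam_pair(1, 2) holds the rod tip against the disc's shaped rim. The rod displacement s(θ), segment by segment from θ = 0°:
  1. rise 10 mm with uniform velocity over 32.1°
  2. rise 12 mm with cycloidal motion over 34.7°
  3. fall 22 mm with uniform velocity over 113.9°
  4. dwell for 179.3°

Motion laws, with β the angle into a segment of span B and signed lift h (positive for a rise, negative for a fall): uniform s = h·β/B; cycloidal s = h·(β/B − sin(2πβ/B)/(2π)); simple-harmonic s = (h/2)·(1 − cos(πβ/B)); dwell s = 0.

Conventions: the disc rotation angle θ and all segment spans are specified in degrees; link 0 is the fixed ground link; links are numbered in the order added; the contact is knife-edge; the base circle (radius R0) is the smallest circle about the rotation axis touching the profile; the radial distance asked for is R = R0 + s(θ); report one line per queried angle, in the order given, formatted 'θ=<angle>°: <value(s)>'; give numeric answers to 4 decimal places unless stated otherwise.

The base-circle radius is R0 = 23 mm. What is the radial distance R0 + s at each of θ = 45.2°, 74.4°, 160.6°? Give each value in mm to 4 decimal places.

segment 1 (0° to 32.1°, uniform, h = 10) is passed completely: s = 0.0000 + (10) = 10.0000
θ = 45.2° falls in segment 2 (32.1° to 66.8°, cycloidal, h = 12): β = 45.2 − 32.1 = 13.1°, B = 34.7°; Δs = 12·(0.3775 − sin(2π·0.3775)/(2π)) = 3.2014; s = 10.0000 + 3.2014 = 13.2014
segment 2 (32.1° to 66.8°, cycloidal, h = 12) is passed completely: s = 10.0000 + (12) = 22.0000
θ = 74.4° falls in segment 3 (66.8° to 180.7°, uniform, h = -22): β = 74.4 − 66.8 = 7.6°, B = 113.9°; Δs = -22·7.6/113.9 = -1.4680; s = 22.0000 − 1.4680 = 20.5320
θ = 160.6° falls in segment 3 (66.8° to 180.7°, uniform, h = -22): β = 160.6 − 66.8 = 93.8°, B = 113.9°; Δs = -22·93.8/113.9 = -18.1176; s = 22.0000 − 18.1176 = 3.8824
θ=45.2°: R = R0 + s = 23 + 13.2014 = 36.2014
θ=74.4°: R = R0 + s = 23 + 20.5320 = 43.5320
θ=160.6°: R = R0 + s = 23 + 3.8824 = 26.8824

θ=45.2°: 36.2014
θ=74.4°: 43.5320
θ=160.6°: 26.8824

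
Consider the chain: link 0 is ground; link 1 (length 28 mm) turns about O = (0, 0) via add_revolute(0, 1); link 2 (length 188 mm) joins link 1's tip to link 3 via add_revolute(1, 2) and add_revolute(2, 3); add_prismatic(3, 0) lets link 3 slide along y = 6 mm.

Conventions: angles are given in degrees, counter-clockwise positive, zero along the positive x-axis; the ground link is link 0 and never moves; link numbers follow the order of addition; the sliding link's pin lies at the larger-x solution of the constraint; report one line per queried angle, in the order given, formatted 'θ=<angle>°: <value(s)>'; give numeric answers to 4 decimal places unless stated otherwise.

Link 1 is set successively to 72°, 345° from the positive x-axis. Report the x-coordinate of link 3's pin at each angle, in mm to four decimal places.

geometry: r = 28 mm, L = 188 mm, e = 6 mm
θ=72°: crank pin P = (r cos θ, r sin θ) = (8.652476, 26.629582)
θ=72°: h = r sin θ − e = 26.629582 − 6 = 20.629582
θ=72°: x = r cos θ + √(L² − h²) = 8.652476 + 186.864711 = 195.517187
θ=345°: crank pin P = (r cos θ, r sin θ) = (27.045923, -7.246933)
θ=345°: h = r sin θ − e = -7.246933 − 6 = -13.246933
θ=345°: x = r cos θ + √(L² − h²) = 27.045923 + 187.532714 = 214.578637

θ=72°: 195.5172
θ=345°: 214.5786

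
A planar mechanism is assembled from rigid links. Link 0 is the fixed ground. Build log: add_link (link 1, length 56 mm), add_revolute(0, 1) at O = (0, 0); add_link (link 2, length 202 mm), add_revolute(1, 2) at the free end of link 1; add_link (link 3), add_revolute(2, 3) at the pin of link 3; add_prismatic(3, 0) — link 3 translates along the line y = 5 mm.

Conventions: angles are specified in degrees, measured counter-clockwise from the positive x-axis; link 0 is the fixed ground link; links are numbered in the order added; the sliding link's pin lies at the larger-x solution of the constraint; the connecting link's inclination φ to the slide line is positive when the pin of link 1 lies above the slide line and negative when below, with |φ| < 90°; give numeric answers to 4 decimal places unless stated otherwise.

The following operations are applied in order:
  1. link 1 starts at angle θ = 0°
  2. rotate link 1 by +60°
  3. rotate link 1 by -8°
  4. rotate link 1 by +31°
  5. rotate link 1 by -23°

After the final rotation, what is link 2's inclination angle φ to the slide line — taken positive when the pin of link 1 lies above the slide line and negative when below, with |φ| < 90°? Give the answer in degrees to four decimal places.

geometry: r = 56 mm, L = 202 mm, e = 5 mm; θ starts at 0°
rotate link 1 by +60°: θ ← 0° +60° = 60°
rotate link 1 by -8°: θ ← 60° -8° = 52°
rotate link 1 by +31°: θ ← 52° +31° = 83°
rotate link 1 by -23°: θ ← 83° -23° = 60°
h = r sin θ − e = 48.497423 − 5 = 43.497423
sin φ = h / L = 43.497423 / 202 = 0.21533378
φ = arcsin(0.21533378) = 12.435110°

12.4351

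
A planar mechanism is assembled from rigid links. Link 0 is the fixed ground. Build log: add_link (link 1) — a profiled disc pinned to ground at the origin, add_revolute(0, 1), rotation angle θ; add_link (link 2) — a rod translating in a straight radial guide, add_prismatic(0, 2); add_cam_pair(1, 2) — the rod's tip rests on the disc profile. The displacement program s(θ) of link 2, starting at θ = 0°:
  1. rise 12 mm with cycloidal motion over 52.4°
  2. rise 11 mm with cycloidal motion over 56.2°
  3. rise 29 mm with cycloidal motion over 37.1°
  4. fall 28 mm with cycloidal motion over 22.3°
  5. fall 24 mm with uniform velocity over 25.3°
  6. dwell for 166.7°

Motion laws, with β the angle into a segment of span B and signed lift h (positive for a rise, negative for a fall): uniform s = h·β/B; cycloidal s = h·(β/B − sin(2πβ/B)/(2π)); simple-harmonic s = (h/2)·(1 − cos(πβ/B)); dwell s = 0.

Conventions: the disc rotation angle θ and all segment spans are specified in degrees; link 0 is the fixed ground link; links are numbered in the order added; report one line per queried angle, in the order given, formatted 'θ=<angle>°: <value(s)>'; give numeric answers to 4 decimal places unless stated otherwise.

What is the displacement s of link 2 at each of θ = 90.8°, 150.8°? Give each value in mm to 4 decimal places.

seg 1 [0°–52.4°] cycloidal, h=12: full span → s += 12 → s = 12.0000
seg 2 [52.4°–108.6°] cycloidal, h=11: θ=90.8° here. β=38.4, B=56.2. 11·(0.6833 − sin(2π·0.6833)/(2π)) = 9.1151 → s = 21.1151
seg 2 [52.4°–108.6°] cycloidal, h=11: full span → s += 11 → s = 23.0000
seg 3 [108.6°–145.7°] cycloidal, h=29: full span → s += 29 → s = 52.0000
seg 4 [145.7°–168°] cycloidal, h=-28: θ=150.8° here. β=5.1, B=22.3. -28·(0.2287 − sin(2π·0.2287)/(2π)) = -1.9871 → s = 50.0129

θ=90.8°: 21.1151
θ=150.8°: 50.0129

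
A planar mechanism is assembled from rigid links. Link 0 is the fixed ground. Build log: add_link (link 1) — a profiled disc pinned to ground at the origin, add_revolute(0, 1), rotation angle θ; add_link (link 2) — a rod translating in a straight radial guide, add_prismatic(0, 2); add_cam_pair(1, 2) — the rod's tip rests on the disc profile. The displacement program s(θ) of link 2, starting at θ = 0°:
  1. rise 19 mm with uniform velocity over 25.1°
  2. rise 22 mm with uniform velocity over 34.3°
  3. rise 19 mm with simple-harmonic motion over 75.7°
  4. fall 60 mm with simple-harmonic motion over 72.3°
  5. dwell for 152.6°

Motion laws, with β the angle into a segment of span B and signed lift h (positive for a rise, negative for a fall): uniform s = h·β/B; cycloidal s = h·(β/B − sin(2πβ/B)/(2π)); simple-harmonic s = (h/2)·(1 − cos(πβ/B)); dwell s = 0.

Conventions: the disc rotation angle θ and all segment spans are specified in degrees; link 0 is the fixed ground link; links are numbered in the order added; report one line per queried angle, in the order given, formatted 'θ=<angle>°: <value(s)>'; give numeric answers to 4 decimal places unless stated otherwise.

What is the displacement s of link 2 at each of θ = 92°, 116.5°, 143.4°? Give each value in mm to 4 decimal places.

seg 1 [0°–25.1°] uniform, h=19: full span → s += 19 → s = 19.0000
seg 2 [25.1°–59.4°] uniform, h=22: full span → s += 22 → s = 41.0000
seg 3 [59.4°–135.1°] simple-harmonic, h=19: θ=92° here. β=32.6, B=75.7. 19/2·(1 − cos(π·0.4306)) = 7.4465 → s = 48.4465
seg 3 [59.4°–135.1°] simple-harmonic, h=19: θ=116.5° here. β=57.1, B=75.7. 19/2·(1 − cos(π·0.7543)) = 16.3075 → s = 57.3075
seg 3 [59.4°–135.1°] simple-harmonic, h=19: full span → s += 19 → s = 60.0000
seg 4 [135.1°–207.4°] simple-harmonic, h=-60: θ=143.4° here. β=8.3, B=72.3. -60/2·(1 − cos(π·0.1148)) = -1.9300 → s = 58.0700

θ=92°: 48.4465
θ=116.5°: 57.3075
θ=143.4°: 58.0700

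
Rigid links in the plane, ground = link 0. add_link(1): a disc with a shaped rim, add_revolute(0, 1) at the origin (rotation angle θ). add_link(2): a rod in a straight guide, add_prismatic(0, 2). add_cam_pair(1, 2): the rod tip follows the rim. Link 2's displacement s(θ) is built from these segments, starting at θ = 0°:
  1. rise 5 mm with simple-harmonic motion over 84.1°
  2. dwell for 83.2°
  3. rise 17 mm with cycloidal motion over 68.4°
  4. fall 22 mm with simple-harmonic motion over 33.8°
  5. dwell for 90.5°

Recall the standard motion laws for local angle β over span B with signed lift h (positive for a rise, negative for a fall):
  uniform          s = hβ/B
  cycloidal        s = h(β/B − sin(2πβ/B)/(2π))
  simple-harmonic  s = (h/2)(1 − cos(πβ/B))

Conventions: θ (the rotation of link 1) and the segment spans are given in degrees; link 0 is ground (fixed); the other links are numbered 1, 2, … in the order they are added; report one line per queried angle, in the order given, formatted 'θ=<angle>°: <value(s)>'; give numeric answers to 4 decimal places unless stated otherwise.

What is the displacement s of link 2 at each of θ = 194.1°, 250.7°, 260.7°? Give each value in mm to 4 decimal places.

segment 1 (0° to 84.1°, simple-harmonic, h = 5) is passed completely: s = 0.0000 + (5) = 5.0000
segment 2 (84.1° to 167.3°, dwell): s unchanged at 5.0000
θ = 194.1° falls in segment 3 (167.3° to 235.7°, cycloidal, h = 17): β = 194.1 − 167.3 = 26.8°, B = 68.4°; Δs = 17·(0.3918 − sin(2π·0.3918)/(2π)) = 4.9600; s = 5.0000 + 4.9600 = 9.9600
segment 3 (167.3° to 235.7°, cycloidal, h = 17) is passed completely: s = 5.0000 + (17) = 22.0000
θ = 250.7° falls in segment 4 (235.7° to 269.5°, simple-harmonic, h = -22): β = 250.7 − 235.7 = 15°, B = 33.8°; Δs = -22/2·(1 − cos(π·0.4438)) = -9.0675; s = 22.0000 − 9.0675 = 12.9325
θ = 260.7° falls in segment 4 (235.7° to 269.5°, simple-harmonic, h = -22): β = 260.7 − 235.7 = 25°, B = 33.8°; Δs = -22/2·(1 − cos(π·0.7396)) = -18.5211; s = 22.0000 − 18.5211 = 3.4789

θ=194.1°: 9.9600
θ=250.7°: 12.9325
θ=260.7°: 3.4789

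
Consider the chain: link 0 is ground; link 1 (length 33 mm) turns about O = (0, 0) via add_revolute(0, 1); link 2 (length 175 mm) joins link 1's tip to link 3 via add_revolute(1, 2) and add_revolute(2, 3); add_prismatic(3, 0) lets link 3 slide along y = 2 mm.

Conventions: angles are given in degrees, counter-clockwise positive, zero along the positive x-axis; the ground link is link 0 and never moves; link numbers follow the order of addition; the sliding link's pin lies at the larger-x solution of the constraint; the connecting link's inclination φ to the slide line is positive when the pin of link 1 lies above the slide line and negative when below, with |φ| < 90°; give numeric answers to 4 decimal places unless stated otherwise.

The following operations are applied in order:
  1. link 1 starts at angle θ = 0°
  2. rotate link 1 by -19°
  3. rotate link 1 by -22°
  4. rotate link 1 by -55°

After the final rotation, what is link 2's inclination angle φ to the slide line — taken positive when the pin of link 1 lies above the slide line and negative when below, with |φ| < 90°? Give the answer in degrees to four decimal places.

geometry: r = 33 mm, L = 175 mm, e = 2 mm; θ starts at 0°
rotate link 1 by -19°: θ ← 0° -19° = -19°
rotate link 1 by -22°: θ ← -19° -22° = -41°
rotate link 1 by -55°: θ ← -41° -55° = -96°
h = r sin θ − e = -32.819223 − 2 = -34.819223
sin φ = h / L = -34.819223 / 175 = -0.19896699
φ = arcsin(-0.19896699) = -11.476558°

-11.4766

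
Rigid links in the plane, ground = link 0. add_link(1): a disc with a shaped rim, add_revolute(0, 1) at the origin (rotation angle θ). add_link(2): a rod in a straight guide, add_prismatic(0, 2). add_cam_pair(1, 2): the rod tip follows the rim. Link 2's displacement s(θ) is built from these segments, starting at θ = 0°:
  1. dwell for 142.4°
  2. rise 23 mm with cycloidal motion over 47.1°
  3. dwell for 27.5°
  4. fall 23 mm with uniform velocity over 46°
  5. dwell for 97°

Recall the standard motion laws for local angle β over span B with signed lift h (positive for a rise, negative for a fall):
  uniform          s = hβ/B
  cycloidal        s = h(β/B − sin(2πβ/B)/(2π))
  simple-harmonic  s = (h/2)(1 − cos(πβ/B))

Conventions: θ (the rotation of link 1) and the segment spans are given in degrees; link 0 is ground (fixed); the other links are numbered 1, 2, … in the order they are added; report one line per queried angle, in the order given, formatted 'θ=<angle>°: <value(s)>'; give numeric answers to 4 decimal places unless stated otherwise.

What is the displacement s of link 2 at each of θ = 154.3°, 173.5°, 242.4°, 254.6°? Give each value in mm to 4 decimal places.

segment 1 (0° to 142.4°, dwell): s unchanged at 0.0000
θ = 154.3° falls in segment 2 (142.4° to 189.5°, cycloidal, h = 23): β = 154.3 − 142.4 = 11.9°, B = 47.1°; Δs = 23·(0.2527 − sin(2π·0.2527)/(2π)) = 2.1510; s = 0.0000 + 2.1510 = 2.1510
θ = 173.5° falls in segment 2 (142.4° to 189.5°, cycloidal, h = 23): β = 173.5 − 142.4 = 31.1°, B = 47.1°; Δs = 23·(0.6603 − sin(2π·0.6603)/(2π)) = 18.2812; s = 0.0000 + 18.2812 = 18.2812
segment 2 (142.4° to 189.5°, cycloidal, h = 23) is passed completely: s = 0.0000 + (23) = 23.0000
segment 3 (189.5° to 217°, dwell): s unchanged at 23.0000
θ = 242.4° falls in segment 4 (217° to 263°, uniform, h = -23): β = 242.4 − 217 = 25.4°, B = 46°; Δs = -23·25.4/46 = -12.7000; s = 23.0000 − 12.7000 = 10.3000
θ = 254.6° falls in segment 4 (217° to 263°, uniform, h = -23): β = 254.6 − 217 = 37.6°, B = 46°; Δs = -23·37.6/46 = -18.8000; s = 23.0000 − 18.8000 = 4.2000

θ=154.3°: 2.1510
θ=173.5°: 18.2812
θ=242.4°: 10.3000
θ=254.6°: 4.2000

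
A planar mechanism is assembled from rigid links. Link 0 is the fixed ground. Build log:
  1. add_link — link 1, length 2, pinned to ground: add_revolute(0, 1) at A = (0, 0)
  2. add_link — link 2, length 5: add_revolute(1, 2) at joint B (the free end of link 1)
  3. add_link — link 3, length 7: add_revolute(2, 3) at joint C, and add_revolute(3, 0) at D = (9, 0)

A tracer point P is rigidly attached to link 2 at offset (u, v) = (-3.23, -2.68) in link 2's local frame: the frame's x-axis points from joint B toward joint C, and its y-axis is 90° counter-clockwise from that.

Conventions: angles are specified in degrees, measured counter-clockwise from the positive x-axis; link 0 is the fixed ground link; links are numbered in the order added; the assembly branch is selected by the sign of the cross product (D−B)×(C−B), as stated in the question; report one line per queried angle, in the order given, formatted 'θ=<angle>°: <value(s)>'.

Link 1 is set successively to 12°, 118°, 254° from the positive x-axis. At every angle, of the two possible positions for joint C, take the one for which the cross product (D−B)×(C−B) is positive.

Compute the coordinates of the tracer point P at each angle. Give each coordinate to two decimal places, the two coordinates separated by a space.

A=(0,0), D=(9.00,0)
θ=12°: B = A + 2.00·(cos12°, sin12°) = (1.9563, 0.4158)
θ=12°: |BD| = 7.0560
θ=12°: circle(B,5.00) ∩ circle(D,7.00): a=1.8273, h=4.6541
θ=12°:   candidates: C₊=(4.0547,4.9542) cross=32.839; C₋=(3.5061,-4.3379) cross=-32.839
θ=12°:   branch + wants cross > 0 → take C=(4.0547,4.9542) (cross=32.839)
θ=12°: ex = (C−B)/|BC| = (0.4197,0.9077); ey = (-0.9077,0.4197)
θ=12°: P = B + -3.23·ex + -2.68·ey = (3.0333,-3.6407)
θ=118°: B = A + 2.00·(cos118°, sin118°) = (-0.9389, 1.7659)
θ=118°: |BD| = 10.0946
θ=118°: circle(B,5.00) ∩ circle(D,7.00): a=3.8585, h=3.1799
θ=118°:   candidates: C₊=(3.4164,4.2217) cross=32.100; C₋=(2.3038,-2.0399) cross=-32.100
θ=118°:   branch + wants cross > 0 → take C=(3.4164,4.2217) (cross=32.100)
θ=118°: ex = (C−B)/|BC| = (0.8711,0.4912); ey = (-0.4912,0.8711)
θ=118°: P = B + -3.23·ex + -2.68·ey = (-2.4361,-2.1550)
θ=254°: B = A + 2.00·(cos254°, sin254°) = (-0.5513, -1.9225)
θ=254°: |BD| = 9.7428
θ=254°: circle(B,5.00) ∩ circle(D,7.00): a=3.6397, h=3.4282
θ=254°:   candidates: C₊=(2.3404,2.1564) cross=33.400; C₋=(3.6934,-4.5651) cross=-33.400
θ=254°:   branch + wants cross > 0 → take C=(2.3404,2.1564) (cross=33.400)
θ=254°: ex = (C−B)/|BC| = (0.5783,0.8158); ey = (-0.8158,0.5783)
θ=254°: P = B + -3.23·ex + -2.68·ey = (-0.2330,-6.1075)

θ=12°: 3.03 -3.64
θ=118°: -2.44 -2.16
θ=254°: -0.23 -6.11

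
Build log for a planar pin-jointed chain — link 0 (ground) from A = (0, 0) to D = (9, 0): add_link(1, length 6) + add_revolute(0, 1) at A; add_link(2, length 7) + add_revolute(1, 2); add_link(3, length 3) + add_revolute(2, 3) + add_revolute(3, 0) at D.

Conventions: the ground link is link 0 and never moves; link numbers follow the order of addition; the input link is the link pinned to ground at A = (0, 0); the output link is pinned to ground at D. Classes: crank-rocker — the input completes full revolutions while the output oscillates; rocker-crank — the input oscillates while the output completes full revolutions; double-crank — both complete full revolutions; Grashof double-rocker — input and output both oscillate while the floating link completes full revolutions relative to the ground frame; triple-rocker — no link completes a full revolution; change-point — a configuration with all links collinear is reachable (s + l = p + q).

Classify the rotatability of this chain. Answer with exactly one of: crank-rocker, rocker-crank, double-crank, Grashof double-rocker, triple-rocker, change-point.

lengths: ground=9, input=6, coupler=7, output=3
sorted: s=3 (shortest), l=9 (longest), p+q=13
s + l = 12 vs p + q = 13
s + l < p + q (Grashof) with shortest = output link → rocker-crank

rocker-crank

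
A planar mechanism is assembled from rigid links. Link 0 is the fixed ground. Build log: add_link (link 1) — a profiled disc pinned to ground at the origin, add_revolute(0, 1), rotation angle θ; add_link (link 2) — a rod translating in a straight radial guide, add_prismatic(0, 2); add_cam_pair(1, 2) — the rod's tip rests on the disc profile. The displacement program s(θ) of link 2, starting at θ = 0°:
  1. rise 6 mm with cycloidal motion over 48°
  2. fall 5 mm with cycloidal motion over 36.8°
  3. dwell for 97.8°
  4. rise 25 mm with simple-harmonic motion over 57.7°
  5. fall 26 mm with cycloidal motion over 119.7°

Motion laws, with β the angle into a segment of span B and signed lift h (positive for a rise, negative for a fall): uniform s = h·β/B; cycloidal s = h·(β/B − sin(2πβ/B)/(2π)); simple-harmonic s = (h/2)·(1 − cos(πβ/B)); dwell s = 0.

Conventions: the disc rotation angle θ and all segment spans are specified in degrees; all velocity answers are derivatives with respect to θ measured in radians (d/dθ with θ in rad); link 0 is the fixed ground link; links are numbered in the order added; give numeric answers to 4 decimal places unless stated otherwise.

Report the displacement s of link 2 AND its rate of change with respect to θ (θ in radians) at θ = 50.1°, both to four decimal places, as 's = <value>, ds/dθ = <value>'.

seg 1 [0°–48°] cycloidal, h=6: full span → s += 6 → s = 6.0000
seg 2 [48°–84.8°] cycloidal, h=-5: θ=50.1° here. β=2.1, B=36.8. -5·(0.0571 − sin(2π·0.0571)/(2π)) = -0.0061 → s = 5.9939
velocity in seg [48°–84.8°] (cycloidal), θ in radians: β = 2.1° = 0.0367 rad, B = 36.8° = 0.6423 rad; ds/dθ = (h/B)(1 − cos(2πβ/B)) = ((-5)/0.6423)(1 − cos(2π·0.0571)) = -0.495062 mm/rad

s = 5.9939, ds/dθ = -0.4951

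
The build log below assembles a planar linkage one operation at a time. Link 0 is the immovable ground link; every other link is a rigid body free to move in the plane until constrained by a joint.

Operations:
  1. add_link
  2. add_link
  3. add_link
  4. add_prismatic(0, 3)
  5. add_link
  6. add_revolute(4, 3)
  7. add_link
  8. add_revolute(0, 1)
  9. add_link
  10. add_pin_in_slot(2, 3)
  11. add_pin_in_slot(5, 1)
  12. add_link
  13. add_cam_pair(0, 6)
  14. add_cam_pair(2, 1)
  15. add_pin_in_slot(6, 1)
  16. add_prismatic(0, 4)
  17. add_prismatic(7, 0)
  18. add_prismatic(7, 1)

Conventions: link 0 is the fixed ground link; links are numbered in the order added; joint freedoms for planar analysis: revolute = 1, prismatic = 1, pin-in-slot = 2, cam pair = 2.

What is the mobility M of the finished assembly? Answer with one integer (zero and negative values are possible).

ground; <1,0,0>
#1 <2,0,0>
#2 <3,0,0>
#3 <4,0,0>
P:0↔3 J1 <4,1,0>
#4 <5,1,0>
R:4↔3 J1 <5,2,0>
#5 <6,2,0>
R:0↔1 J1 <6,3,0>
#6 <7,3,0>
PS:2↔3 J2 <7,3,1>
PS:5↔1 J2 <7,3,2>
#7 <8,3,2>
C:0↔6 J2 <8,3,3>
C:2↔1 J2 <8,3,4>
PS:6↔1 J2 <8,3,5>
P:0↔4 J1 <8,4,5>
P:7↔0 J1 <8,5,5>
P:7↔1 J1 <8,6,5>
3×7 − 2×6 − 1×5 = 4

M = 4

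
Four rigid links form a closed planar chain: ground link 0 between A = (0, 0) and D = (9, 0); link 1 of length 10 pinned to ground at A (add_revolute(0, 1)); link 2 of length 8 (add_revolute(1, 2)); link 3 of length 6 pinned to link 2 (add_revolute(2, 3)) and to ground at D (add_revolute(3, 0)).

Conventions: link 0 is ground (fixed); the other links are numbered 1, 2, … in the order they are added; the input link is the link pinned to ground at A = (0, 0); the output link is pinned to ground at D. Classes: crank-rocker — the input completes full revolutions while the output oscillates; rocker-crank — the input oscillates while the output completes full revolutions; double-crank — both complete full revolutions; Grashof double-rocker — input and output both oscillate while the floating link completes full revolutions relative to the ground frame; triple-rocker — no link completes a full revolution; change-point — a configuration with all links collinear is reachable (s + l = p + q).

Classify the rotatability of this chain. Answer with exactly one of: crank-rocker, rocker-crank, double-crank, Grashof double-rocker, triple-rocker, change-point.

lengths: ground=9, input=10, coupler=8, output=6
sorted: s=6 (shortest), l=10 (longest), p+q=17
s + l = 16 vs p + q = 17
s + l < p + q (Grashof) with shortest = output link → rocker-crank

rocker-crank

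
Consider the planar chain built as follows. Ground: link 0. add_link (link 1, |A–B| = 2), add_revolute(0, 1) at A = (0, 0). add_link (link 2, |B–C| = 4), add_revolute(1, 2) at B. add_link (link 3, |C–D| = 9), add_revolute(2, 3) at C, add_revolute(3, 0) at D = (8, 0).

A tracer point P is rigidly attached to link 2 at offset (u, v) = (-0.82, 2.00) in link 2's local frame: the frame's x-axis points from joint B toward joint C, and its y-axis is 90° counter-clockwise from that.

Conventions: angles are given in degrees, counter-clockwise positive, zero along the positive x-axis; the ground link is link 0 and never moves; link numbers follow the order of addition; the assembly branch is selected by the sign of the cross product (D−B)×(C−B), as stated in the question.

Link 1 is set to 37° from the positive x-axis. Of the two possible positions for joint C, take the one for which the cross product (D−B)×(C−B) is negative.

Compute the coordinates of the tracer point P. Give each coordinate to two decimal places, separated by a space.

A=(0,0), D=(8.00,0)
B = A + 2.00·(cos37°, sin37°) = (1.5973, 1.2036)
|BD| = 6.5149
circle(B,4.00) ∩ circle(D,9.00): a=-1.7311, h=3.6060
  candidates: C₊=(0.5621,5.0674) cross=23.493; C₋=(-0.7703,-2.0205) cross=-23.493
  branch - wants cross < 0 → take C=(-0.7703,-2.0205) (cross=-23.493)
ex = (C−B)/|BC| = (-0.5919,-0.8060); ey = (0.8060,-0.5919)
P = B + -0.82·ex + 2.00·ey = (3.6947,0.6808)

3.69 0.68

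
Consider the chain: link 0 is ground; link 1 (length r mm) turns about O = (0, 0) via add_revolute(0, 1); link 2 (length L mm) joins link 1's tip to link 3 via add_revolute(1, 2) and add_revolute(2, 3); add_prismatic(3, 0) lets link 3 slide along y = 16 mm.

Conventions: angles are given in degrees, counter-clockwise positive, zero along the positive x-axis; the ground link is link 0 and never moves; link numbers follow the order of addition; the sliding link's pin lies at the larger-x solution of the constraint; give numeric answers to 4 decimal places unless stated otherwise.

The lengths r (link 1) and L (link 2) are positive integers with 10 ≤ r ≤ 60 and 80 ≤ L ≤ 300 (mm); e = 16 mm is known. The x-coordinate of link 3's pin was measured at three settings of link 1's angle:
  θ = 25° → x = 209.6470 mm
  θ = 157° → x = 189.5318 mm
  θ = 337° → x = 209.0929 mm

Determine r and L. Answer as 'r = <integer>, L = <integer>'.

constraint per measurement: (x − r cos θ)² + (r sin θ − e)² = L²
subtracting the θ₁ and θ₂ equations cancels the r² and L² terms:
r = (x₁² − x₂²) / (2[(x₁cos θ₁ + e sin θ₁) − (x₂cos θ₂ + e sin θ₂)]) = 11.0000 → r = 11
L² = (x₁ − r cos θ₁)² + (r sin θ₁ − e)² = 39999.9994 → L = 200.0000 → L = 200
check at θ₃=337°: x = 209.0929 (printed 209.0929) ✓

r = 11, L = 200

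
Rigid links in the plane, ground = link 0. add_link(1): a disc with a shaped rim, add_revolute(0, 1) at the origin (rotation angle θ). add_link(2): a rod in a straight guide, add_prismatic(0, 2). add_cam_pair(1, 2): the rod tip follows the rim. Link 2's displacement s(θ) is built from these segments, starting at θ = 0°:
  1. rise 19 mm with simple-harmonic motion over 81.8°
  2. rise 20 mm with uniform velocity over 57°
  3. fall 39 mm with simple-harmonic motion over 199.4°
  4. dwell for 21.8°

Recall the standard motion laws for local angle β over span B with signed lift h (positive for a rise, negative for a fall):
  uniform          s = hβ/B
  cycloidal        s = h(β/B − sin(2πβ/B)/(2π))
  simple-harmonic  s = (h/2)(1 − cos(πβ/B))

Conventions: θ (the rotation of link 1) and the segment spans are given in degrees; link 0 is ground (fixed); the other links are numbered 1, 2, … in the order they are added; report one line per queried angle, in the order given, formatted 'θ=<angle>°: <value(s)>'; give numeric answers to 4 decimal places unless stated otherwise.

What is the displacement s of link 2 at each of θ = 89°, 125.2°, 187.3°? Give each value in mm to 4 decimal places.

segment 1 (0° to 81.8°, simple-harmonic, h = 19) is passed completely: s = 0.0000 + (19) = 19.0000
θ = 89° falls in segment 2 (81.8° to 138.8°, uniform, h = 20): β = 89 − 81.8 = 7.2°, B = 57°; Δs = 20·7.2/57 = 2.5263; s = 19.0000 + 2.5263 = 21.5263
θ = 125.2° falls in segment 2 (81.8° to 138.8°, uniform, h = 20): β = 125.2 − 81.8 = 43.4°, B = 57°; Δs = 20·43.4/57 = 15.2281; s = 19.0000 + 15.2281 = 34.2281
segment 2 (81.8° to 138.8°, uniform, h = 20) is passed completely: s = 19.0000 + (20) = 39.0000
θ = 187.3° falls in segment 3 (138.8° to 338.2°, simple-harmonic, h = -39): β = 187.3 − 138.8 = 48.5°, B = 199.4°; Δs = -39/2·(1 − cos(π·0.2432)) = -5.4213; s = 39.0000 − 5.4213 = 33.5787

θ=89°: 21.5263
θ=125.2°: 34.2281
θ=187.3°: 33.5787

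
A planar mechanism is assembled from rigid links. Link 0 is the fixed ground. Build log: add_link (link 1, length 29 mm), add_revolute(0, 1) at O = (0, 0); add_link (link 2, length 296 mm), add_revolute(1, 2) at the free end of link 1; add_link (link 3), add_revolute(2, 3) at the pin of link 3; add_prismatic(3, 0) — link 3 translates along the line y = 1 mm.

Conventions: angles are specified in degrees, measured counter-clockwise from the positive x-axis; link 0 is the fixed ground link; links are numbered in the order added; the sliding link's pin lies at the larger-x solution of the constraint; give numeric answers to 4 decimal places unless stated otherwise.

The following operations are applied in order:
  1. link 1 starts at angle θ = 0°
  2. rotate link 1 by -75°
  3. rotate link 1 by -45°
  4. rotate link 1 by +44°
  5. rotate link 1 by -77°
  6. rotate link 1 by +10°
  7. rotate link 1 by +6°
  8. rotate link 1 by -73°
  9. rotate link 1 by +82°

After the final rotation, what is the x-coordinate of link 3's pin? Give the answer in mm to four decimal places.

geometry: r = 29 mm, L = 296 mm, e = 1 mm; θ starts at 0°
rotate link 1 by -75°: θ ← 0° -75° = -75°
rotate link 1 by -45°: θ ← -75° -45° = -120°
rotate link 1 by +44°: θ ← -120° +44° = -76°
rotate link 1 by -77°: θ ← -76° -77° = -153°
rotate link 1 by +10°: θ ← -153° +10° = -143°
rotate link 1 by +6°: θ ← -143° +6° = -137°
rotate link 1 by -73°: θ ← -137° -73° = -210°
rotate link 1 by +82°: θ ← -210° +82° = -128°
crank pin P = (r cos θ, r sin θ) = (-17.854183, -22.852312)
h = r sin θ − e = -22.852312 − 1 = -23.852312
x = r cos θ + √(L² − h²) = -17.854183 + 295.037400 = 277.183217

277.1832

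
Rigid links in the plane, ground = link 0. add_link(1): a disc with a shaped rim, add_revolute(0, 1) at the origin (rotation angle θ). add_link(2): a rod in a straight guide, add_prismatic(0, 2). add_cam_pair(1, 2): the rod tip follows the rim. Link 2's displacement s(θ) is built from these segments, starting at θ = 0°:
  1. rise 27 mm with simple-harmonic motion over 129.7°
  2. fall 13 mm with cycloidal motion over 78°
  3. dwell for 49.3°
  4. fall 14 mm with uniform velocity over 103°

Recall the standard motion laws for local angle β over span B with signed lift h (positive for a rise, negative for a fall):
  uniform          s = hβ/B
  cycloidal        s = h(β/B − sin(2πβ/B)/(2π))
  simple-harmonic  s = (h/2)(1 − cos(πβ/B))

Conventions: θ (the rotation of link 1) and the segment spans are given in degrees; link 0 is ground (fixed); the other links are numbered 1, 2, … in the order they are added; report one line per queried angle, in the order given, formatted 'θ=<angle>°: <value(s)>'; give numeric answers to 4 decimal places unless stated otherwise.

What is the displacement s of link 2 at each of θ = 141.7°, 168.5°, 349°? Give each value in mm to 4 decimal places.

segment 1 (0° to 129.7°, simple-harmonic, h = 27) is passed completely: s = 0.0000 + (27) = 27.0000
θ = 141.7° falls in segment 2 (129.7° to 207.7°, cycloidal, h = -13): β = 141.7 − 129.7 = 12°, B = 78°; Δs = -13·(0.1538 − sin(2π·0.1538)/(2π)) = -0.2972; s = 27.0000 − 0.2972 = 26.7028
θ = 168.5° falls in segment 2 (129.7° to 207.7°, cycloidal, h = -13): β = 168.5 − 129.7 = 38.8°, B = 78°; Δs = -13·(0.4974 − sin(2π·0.4974)/(2π)) = -6.4333; s = 27.0000 − 6.4333 = 20.5667
segment 2 (129.7° to 207.7°, cycloidal, h = -13) is passed completely: s = 27.0000 + (-13) = 14.0000
segment 3 (207.7° to 257°, dwell): s unchanged at 14.0000
θ = 349° falls in segment 4 (257° to 360°, uniform, h = -14): β = 349 − 257 = 92°, B = 103°; Δs = -14·92/103 = -12.5049; s = 14.0000 − 12.5049 = 1.4951

θ=141.7°: 26.7028
θ=168.5°: 20.5667
θ=349°: 1.4951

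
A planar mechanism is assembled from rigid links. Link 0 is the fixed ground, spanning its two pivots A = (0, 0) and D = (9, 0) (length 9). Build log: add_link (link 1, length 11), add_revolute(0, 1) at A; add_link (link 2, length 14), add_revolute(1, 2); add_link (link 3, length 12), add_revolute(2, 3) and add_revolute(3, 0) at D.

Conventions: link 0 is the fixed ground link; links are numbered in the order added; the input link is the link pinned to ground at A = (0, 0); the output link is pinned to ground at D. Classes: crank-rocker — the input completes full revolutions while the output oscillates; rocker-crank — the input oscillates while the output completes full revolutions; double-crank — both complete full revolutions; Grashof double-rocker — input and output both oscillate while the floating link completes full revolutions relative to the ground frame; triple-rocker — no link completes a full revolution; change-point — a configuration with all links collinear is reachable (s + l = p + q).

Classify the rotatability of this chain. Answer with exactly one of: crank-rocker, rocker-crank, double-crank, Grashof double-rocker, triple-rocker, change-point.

lengths: ground=9, input=11, coupler=14, output=12
sorted: s=9 (shortest), l=14 (longest), p+q=23
s + l = 23 vs p + q = 23
s + l = p + q → change-point (collinear configuration reachable)

change-point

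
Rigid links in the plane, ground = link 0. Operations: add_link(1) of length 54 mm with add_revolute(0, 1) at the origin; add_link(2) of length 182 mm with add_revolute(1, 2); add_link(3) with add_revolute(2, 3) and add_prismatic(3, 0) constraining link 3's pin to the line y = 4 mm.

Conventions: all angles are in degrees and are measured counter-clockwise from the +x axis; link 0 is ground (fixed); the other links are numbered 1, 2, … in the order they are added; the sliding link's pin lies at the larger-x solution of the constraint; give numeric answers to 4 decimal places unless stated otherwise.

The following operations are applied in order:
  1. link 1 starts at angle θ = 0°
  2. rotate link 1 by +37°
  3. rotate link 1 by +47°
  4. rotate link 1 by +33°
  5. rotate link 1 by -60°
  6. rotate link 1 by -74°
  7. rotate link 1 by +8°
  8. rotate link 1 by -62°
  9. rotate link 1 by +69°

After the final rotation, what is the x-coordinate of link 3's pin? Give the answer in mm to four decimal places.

geometry: r = 54 mm, L = 182 mm, e = 4 mm; θ starts at 0°
rotate link 1 by +37°: θ ← 0° +37° = 37°
rotate link 1 by +47°: θ ← 37° +47° = 84°
rotate link 1 by +33°: θ ← 84° +33° = 117°
rotate link 1 by -60°: θ ← 117° -60° = 57°
rotate link 1 by -74°: θ ← 57° -74° = -17°
rotate link 1 by +8°: θ ← -17° +8° = -9°
rotate link 1 by -62°: θ ← -9° -62° = -71°
rotate link 1 by +69°: θ ← -71° +69° = -2°
crank pin P = (r cos θ, r sin θ) = (53.967105, -1.884573)
h = r sin θ − e = -1.884573 − 4 = -5.884573
x = r cos θ + √(L² − h²) = 53.967105 + 181.904843 = 235.871947

235.8719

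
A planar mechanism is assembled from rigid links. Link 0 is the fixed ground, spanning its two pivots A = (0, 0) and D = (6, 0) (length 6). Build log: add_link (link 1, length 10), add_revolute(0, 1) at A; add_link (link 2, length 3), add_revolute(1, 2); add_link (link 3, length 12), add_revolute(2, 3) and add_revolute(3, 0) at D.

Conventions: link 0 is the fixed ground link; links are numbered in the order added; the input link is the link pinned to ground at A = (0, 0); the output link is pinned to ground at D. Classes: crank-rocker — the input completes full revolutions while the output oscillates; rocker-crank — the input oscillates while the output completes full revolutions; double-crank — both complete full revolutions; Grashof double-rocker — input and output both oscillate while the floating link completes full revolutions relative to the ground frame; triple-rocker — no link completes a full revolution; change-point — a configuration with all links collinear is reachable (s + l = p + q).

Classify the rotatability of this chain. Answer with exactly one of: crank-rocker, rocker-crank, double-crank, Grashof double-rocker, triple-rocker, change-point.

lengths: ground=6, input=10, coupler=3, output=12
sorted: s=3 (shortest), l=12 (longest), p+q=16
s + l = 15 vs p + q = 16
s + l < p + q (Grashof) with shortest = coupler link → Grashof double-rocker

Grashof double-rocker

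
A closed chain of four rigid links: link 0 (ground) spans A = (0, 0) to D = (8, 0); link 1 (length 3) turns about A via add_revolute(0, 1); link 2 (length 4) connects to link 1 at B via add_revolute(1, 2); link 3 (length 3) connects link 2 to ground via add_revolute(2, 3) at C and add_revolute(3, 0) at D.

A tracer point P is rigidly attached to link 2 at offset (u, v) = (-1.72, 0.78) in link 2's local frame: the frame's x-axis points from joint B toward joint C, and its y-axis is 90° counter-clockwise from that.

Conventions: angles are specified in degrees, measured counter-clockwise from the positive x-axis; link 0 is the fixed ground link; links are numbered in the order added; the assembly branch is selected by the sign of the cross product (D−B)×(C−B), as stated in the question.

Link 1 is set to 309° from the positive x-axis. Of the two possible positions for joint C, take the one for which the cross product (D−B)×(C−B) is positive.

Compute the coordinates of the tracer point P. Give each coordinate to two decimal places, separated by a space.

A=(0,0), D=(8.00,0)
B = A + 3.00·(cos309°, sin309°) = (1.8880, -2.3314)
|BD| = 6.5416
circle(B,4.00) ∩ circle(D,3.00): a=3.8058, h=1.2311
  candidates: C₊=(5.0051,0.1752) cross=8.053; C₋=(5.8826,-2.1253) cross=-8.053
  branch + wants cross > 0 → take C=(5.0051,0.1752) (cross=8.053)
ex = (C−B)/|BC| = (0.7793,0.6267); ey = (-0.6267,0.7793)
P = B + -1.72·ex + 0.78·ey = (0.0588,-2.8015)

0.06 -2.80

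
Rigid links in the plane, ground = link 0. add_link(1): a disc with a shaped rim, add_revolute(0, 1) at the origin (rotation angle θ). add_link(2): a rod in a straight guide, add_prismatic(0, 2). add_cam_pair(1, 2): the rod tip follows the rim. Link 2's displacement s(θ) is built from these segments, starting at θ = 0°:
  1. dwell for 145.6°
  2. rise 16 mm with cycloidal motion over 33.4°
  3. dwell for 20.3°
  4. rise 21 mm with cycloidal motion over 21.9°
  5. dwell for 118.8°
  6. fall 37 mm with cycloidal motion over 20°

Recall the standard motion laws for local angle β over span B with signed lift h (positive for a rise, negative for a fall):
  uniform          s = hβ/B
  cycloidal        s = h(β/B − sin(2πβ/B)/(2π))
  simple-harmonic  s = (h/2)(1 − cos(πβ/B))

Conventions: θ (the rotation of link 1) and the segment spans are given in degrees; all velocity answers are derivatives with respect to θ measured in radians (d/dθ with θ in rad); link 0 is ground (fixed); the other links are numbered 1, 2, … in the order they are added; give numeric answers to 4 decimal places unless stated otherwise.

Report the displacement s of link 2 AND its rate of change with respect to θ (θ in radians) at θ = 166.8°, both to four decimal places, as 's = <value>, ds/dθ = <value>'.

segment 1 (0° to 145.6°, dwell): s unchanged at 0.0000
θ = 166.8° falls in segment 2 (145.6° to 179°, cycloidal, h = 16): β = 166.8 − 145.6 = 21.2°, B = 33.4°; Δs = 16·(0.6347 − sin(2π·0.6347)/(2π)) = 12.0630; s = 0.0000 + 12.0630 = 12.0630
velocity in seg [145.6°–179°] (cycloidal), θ in radians: β = 21.2° = 0.3700 rad, B = 33.4° = 0.5829 rad; ds/dθ = (h/B)(1 − cos(2πβ/B)) = (16/0.5829)(1 − cos(2π·0.6347)) = 45.632991 mm/rad

s = 12.0630, ds/dθ = 45.6330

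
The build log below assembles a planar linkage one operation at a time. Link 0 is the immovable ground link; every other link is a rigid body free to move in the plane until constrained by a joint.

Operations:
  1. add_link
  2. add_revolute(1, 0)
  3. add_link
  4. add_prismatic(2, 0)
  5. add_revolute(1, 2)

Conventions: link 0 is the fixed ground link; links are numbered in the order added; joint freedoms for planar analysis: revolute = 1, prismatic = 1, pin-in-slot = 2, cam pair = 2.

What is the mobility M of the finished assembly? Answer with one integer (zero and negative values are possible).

(L,J1,J2)=(1,0,0); link0 fixed
link1: (2,0,0)
R 1-0 [J1]: (2,1,0)
link2: (3,1,0)
P 2-0 [J1]: (3,2,0)
R 1-2 [J1]: (3,3,0)
Grübler: 3·2 − 2·3 − 0 = 0

M = 0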